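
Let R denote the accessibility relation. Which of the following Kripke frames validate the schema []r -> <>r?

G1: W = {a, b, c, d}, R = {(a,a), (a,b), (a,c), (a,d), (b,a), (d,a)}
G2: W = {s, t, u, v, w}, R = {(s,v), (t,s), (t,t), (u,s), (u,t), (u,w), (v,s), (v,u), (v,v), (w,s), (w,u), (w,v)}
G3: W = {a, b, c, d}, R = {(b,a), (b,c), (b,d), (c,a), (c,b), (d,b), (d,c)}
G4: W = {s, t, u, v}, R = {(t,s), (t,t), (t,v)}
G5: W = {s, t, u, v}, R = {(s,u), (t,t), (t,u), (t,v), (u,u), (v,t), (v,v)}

G2, G5

The schema corresponds to seriality: forall x exists y Rxy.
G1: fails — world c has no successor.
G2: satisfies the condition.
G3: fails — world a has no successor.
G4: fails — world s has no successor.
G5: satisfies the condition.
Valid on: G2, G5.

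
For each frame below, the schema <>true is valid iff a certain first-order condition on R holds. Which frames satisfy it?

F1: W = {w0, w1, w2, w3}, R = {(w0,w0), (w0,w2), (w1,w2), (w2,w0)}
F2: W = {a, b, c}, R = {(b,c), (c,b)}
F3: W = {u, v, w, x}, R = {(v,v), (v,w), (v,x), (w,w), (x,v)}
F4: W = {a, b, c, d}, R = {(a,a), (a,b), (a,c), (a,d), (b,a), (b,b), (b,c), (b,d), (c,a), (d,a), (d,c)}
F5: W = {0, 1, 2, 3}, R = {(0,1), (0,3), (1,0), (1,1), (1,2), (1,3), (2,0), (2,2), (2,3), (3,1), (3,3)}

F4, F5

The schema corresponds to seriality: forall x exists y Rxy.
F1: fails — world w3 has no successor.
F2: fails — world a has no successor.
F3: fails — world u has no successor.
F4: satisfies the condition.
F5: satisfies the condition.
Valid on: F4, F5.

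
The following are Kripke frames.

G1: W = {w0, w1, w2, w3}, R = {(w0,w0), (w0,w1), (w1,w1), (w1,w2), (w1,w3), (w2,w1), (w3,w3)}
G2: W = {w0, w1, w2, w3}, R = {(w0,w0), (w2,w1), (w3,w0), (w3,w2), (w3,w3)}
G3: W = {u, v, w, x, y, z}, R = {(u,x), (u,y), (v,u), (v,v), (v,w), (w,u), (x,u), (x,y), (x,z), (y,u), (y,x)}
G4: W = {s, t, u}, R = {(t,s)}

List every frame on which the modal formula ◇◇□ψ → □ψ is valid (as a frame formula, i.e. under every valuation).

The schema corresponds to a generalized confluence (Geach) condition: ∀x ∀y ∀z ((xR²y ∧ xRz) → ∃w (yRw ∧ z = w)).
G1: fails — w0R²w1, w0Rw0 but no w with w1Rw and w0=w.
G2: fails — w3R²w0, w3Rw2 but no w with w0Rw and w2=w.
G3: fails — uR²x, uRx but no t with xRt and x=t.
G4: holds.
Valid on: G4.

G4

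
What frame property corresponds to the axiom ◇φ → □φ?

Partial functionality

This schema is the CD axiom.
It corresponds to partial functionality: ∀x ∀y ∀z (Rxy ∧ Rxz → y = z).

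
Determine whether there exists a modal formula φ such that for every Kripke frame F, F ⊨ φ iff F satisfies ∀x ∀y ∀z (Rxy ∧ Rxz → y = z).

Definable; ◇r → □r defines it

Yes: it is partial functionality, defined by the CD schema ◇r → □r.
Suppose ◇r→□r is valid. Take Rxy, Rxz and set V(r)={y}. Then ◇r at x, so □r at x, so r at z, i.e. z=y.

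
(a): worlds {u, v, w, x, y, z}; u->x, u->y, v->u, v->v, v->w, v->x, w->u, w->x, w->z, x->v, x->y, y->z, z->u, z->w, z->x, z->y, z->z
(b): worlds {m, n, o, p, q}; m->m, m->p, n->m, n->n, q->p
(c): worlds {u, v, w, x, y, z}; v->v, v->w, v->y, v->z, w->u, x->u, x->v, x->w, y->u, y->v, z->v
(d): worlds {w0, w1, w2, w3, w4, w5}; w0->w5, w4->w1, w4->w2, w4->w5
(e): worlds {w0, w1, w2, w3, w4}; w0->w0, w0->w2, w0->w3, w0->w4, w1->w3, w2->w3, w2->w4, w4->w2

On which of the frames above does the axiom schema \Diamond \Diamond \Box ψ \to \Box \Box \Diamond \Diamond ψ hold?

Frame correspondent (Sahlqvist): \forall x \forall y \forall z ((x R^2 y \wedge x R^2 z) \to \exists w (yRw \wedge z R^2 w)) — i.e. a generalized confluence (Geach) condition.
(a): satisfies the condition.
(b): fails — mR²m, mR²p but no w with mRw and pR²w.
(c): fails — vR²u, vR²u but no t with uRt and uR²t.
(d): satisfies the condition.
(e): fails — w0R²w0, w0R²w3 but no w with w0Rw and w3R²w.

(a), (d)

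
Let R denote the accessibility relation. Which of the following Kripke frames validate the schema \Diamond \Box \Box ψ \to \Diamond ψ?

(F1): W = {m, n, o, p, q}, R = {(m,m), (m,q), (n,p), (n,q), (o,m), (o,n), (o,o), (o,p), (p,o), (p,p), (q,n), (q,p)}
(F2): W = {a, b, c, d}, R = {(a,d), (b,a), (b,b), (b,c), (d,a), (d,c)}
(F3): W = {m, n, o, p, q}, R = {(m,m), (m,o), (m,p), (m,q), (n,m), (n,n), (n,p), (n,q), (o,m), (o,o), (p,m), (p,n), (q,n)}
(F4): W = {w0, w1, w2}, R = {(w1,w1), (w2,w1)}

Frame correspondent (Sahlqvist): \forall x \forall y (xRy \to \exists w (y R^2 w \wedge xRw)) — i.e. a generalized confluence (Geach) condition.
(F1): condition met.
(F2): fails — bRc but no w with cR²w and bRw.
(F3): condition met.
(F4): condition met.
Valid on: (F1), (F3), (F4).

(F1), (F3), (F4)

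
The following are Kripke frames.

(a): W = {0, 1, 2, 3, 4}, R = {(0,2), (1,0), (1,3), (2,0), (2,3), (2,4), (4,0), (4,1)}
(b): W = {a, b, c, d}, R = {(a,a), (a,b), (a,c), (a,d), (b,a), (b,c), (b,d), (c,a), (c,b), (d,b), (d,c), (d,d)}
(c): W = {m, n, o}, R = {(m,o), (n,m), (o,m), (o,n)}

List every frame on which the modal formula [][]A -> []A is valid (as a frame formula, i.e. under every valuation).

The schema corresponds to density: forall x forall y (Rxy -> exists z (Rxz & Rzy)).
(a): fails — R10 but no z with R1z and Rz0.
(b): satisfies the condition.
(c): fails — Rnm but no z with Rnz and Rzm.

(b)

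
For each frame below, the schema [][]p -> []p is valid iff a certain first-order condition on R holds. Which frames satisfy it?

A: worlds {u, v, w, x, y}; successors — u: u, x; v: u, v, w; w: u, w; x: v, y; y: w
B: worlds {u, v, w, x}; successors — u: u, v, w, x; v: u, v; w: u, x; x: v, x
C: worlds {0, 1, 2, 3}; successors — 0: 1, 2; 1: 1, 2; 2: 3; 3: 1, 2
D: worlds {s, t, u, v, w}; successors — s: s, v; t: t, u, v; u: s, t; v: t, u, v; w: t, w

B, D

This is the axiom for density; its first-order frame correspondent is forall x forall y (Rxy -> exists z (Rxz & Rzy)).
A: fails — Rxy but no z with Rxz and Rzy.
B: condition met.
C: fails — R23 but no z with R2z and Rz3.
D: condition met.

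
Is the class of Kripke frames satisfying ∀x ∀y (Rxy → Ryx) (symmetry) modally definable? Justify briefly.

Yes, by p → □◇p

The condition is symmetry. A defining modal formula is p → □◇p.
Suppose p→□◇p is valid. Take Rxy and set V(p)={x}. Then p at x, so □◇p at x, so ◇p at y, so some z with Ryz has p; z=x, i.e. Ryx.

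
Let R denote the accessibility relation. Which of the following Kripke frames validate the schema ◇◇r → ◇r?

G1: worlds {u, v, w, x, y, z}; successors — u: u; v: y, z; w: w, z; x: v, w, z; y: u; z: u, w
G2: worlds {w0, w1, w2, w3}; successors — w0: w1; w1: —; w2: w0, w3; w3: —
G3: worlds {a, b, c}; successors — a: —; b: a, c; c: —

Frame correspondent (Sahlqvist): ∀x ∀y ∀z (Rxy ∧ Ryz → Rxz) — i.e. transitivity.
G1: fails — Rvz and Rzw but not Rvw.
G2: fails — Rw2w0 and Rw0w1 but not Rw2w1.
G3: condition met.

G3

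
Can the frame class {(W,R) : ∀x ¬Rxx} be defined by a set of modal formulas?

Any modally definable frame class is closed under surjective bounded morphisms.
The 2-cycle (worlds a,b with a→b→a) is irreflexive, and the map sending every world to a single reflexive point • is a surjective bounded morphism (forth: every edge maps to (•,•); back: every world has a successor). So any modal formula valid on the 2-cycle is also valid on the reflexive point, which is not irreflexive.
So the class is not modally definable.

No — not modally definable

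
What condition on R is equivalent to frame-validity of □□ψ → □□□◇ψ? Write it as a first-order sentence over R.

∀x ∀z (xR³z → ∃w (xR²w ∧ zRw))

This is a Sahlqvist (Geach-type) schema ◇^0□^2ψ → □^3◇^1ψ.
First-order correspondent: ∀x ∀z (xR³z → ∃w (xR²w ∧ zRw)).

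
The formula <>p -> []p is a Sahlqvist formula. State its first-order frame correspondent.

This is the CD axiom.
It corresponds to partial functionality: forall x forall y forall z (Rxy & Rxz -> y = z).

Partial functionality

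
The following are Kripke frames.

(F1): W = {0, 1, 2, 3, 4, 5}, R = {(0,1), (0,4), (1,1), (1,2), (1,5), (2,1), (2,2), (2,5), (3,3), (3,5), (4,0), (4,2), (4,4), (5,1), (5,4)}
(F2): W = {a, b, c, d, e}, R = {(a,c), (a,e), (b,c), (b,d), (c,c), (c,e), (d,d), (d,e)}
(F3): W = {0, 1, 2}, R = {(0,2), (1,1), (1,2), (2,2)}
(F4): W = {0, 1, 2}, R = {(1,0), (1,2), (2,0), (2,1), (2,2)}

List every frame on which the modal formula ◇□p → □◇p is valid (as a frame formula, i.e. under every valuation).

The schema corresponds to convergence: ∀x ∀y ∀z (Rxy ∧ Rxz → ∃w (Ryw ∧ Rzw)).
(F1): fails — R33 and R35 but 3 and 5 have no common successor.
(F2): fails — Rae and Rae but e and e have no common successor.
(F3): ✓.
(F4): fails — R10 and R10 but 0 and 0 have no common successor.
Valid on: (F3).

(F3)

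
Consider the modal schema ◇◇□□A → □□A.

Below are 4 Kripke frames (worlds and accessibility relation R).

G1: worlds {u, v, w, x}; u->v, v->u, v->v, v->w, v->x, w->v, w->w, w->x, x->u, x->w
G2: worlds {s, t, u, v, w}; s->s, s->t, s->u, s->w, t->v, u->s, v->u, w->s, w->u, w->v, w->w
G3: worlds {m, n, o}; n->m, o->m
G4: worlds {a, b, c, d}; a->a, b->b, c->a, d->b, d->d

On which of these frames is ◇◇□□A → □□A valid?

G3

This is the axiom for a generalized confluence (Geach) condition; its first-order frame correspondent is ∀x ∀y ∀z ((xR²y ∧ xR²z) → ∃w (yR²w ∧ z = w)).
G1: fails — uR²x, uR²u but no t with xR²t and u=t.
G2: fails — sR²t, sR²s but no w* with tR²w* and s=w*.
G3: ✓.
G4: fails — dR²b, dR²d but no w with bR²w and d=w.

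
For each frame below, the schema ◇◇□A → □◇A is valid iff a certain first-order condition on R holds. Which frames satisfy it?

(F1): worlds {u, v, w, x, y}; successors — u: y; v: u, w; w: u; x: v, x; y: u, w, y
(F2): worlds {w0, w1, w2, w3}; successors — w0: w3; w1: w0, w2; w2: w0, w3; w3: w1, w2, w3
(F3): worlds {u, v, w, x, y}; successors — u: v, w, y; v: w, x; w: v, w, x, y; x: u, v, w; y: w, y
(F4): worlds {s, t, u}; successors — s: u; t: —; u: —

(F3), (F4)

The schema corresponds to a generalized confluence (Geach) condition: ∀x ∀y ∀z ((xR²y ∧ xRz) → ∃w (yRw ∧ zRw)).
(F1): fails — vR²u, vRw but no t with uRt and wRt.
(F2): fails — w2R²w1, w2Rw0 but no w with w1Rw and w0Rw.
(F3): condition met.
(F4): condition met.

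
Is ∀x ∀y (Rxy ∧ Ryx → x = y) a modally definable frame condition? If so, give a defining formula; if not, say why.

No

If a class were modally definable it would be closed under surjective bounded morphisms (Goldblatt–Thomason).
The 6-cycle (worlds s,t,u,v,w,x with s→t→u→v→w→x→s) is antisymmetric. Sending even-indexed worlds to s and odd-indexed worlds to t is a surjective bounded morphism onto the two-world frame with s↔t, which is not antisymmetric.
Hence antisymmetry is not modally definable.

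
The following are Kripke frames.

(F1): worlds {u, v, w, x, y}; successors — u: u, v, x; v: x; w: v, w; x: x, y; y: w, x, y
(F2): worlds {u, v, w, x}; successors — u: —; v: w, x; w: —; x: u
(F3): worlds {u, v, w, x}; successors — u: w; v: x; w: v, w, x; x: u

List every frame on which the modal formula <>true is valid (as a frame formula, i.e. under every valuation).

(F1), (F3)

Frame correspondent (Sahlqvist): forall x exists y Rxy — i.e. seriality.
(F1): ✓.
(F2): fails — world u has no successor.
(F3): ✓.
Valid on: (F1), (F3).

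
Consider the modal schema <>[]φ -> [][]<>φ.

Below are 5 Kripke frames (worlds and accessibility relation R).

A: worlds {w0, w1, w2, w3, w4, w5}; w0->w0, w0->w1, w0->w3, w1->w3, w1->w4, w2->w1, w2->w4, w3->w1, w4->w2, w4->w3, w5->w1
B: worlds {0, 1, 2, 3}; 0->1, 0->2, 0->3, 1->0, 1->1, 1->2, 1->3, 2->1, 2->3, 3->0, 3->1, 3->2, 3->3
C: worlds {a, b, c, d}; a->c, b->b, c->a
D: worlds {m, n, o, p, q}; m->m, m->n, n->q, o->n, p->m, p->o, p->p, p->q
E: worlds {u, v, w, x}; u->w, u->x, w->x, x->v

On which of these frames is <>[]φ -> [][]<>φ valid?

This is the axiom for a generalized confluence (Geach) condition; its first-order frame correspondent is forall x forall y forall z ((xRy & x R^2 z) -> exists w (yRw & zRw)).
A: fails — w0Rw1, w0R²w3 but no w with w1Rw and w3Rw.
B: satisfies the condition.
C: fails — aRc, aR²a but no w with cRw and aRw.
D: fails — mRm, mR²n but no w with mRw and nRw.
E: fails — uRw, uR²v but no t with wRt and vRt.
Valid on: B.

B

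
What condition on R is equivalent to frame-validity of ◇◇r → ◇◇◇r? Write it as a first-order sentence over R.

∀x ∀y (xR²y → ∃w (y = w ∧ xR³w))

This is a Sahlqvist (Geach-type) schema ◇^2□^0r → □^0◇^3r.
Minimal-valuation argument: fix x; take any y with xR^2y and any z with xR^0z. Set V(r) to the set of worlds R-reachable from y in exactly 0 steps. Then □^0r holds at y, so the antecedent holds at x; validity forces ◇^3r at z, giving a w with zR^3w and yR^0w.
First-order correspondent: ∀x ∀y (xR²y → ∃w (y = w ∧ xR³w)).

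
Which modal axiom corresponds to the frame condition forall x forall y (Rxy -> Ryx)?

r → □◇r

This is symmetry; the standard corresponding axiom is B: r → □◇r.
Suppose r→□◇r is valid. Take Rxy and set V(r)={x}. Then r at x, so □◇r at x, so ◇r at y, so some z with Ryz has r; z=x, i.e. Ryx.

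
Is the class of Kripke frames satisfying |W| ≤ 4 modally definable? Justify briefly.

Not definable by any modal formula

Modal frame validity is preserved under disjoint unions.
Any modal formula valid on each of 5 disjoint one-world frames is valid on their disjoint union (validity is preserved under disjoint unions). Each one-world frame has |W|=1≤4, but the union has |W|=5.
Hence having at most 4 worlds is not modally definable.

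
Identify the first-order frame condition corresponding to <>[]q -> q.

This is frame-equivalent to q → □◇q (substitute ¬q for q and contrapose).
Suppose q→□◇q is valid. Take Rxy and set V(q)={x}. Then q at x, so □◇q at x, so ◇q at y, so some z with Ryz has q; z=x, i.e. Ryx.
Conversely, on a frame with symmetry the schema holds at every world under every valuation.
Frame condition: forall x forall y (Rxy -> Ryx).

Symmetry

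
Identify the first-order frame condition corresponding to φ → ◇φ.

reflexivity

Replacing φ by ¬φ and contraposing gives the equivalent schema □φ → φ.
Suppose □φ→φ is valid. At any x set V(φ)={w : Rxw}. Then □φ holds at x, so φ holds at x, i.e. Rxx.
The converse is a direct semantic check.
So the correspondent is reflexivity.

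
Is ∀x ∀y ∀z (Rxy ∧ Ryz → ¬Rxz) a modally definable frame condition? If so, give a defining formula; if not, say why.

Any modally definable frame class is closed under surjective bounded morphisms.
The 5-cycle (worlds s,t,u,v,w with s→t→u→v→w→s) is intransitive. Mapping every world to a single reflexive point • is a surjective bounded morphism; the reflexive point is not intransitive (R••∧R•• but R••).
Hence intransitivity is not modally definable.

Not definable by any modal formula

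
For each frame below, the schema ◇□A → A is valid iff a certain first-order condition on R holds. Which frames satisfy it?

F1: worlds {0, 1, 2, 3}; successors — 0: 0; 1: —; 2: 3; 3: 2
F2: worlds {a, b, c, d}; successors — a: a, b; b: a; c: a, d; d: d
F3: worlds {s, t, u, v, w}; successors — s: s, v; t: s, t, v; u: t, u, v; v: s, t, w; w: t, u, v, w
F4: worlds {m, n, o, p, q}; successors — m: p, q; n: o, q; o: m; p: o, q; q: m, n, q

This is the axiom for symmetry; its first-order frame correspondent is ∀x ∀y (Rxy → Ryx).
F1: holds.
F2: fails — Rcd but not Rdc.
F3: fails — Ruv but not Rvu.
F4: fails — Rom but not Rmo.

F1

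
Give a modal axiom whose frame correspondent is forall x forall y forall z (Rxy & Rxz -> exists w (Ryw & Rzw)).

◇□ψ → □◇ψ

This is convergence; the standard corresponding axiom is .2: ◇□ψ → □◇ψ.
Suppose ◇□ψ→□◇ψ is valid. Take Rxy, Rxz and set V(ψ)={w : Ryw}. Then □ψ at y so ◇□ψ at x, so □◇ψ at x, so ◇ψ at z, giving w with Rzw and Ryw.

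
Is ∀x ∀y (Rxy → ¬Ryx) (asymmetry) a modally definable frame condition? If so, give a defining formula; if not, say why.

Not modally definable

If a class were modally definable it would be closed under surjective bounded morphisms (Goldblatt–Thomason).
The 3-cycle (worlds 0,1,2 with 0→1→2→0) is asymmetric. Mapping every world to a single reflexive point • is a surjective bounded morphism, and the reflexive point is not asymmetric (R•• but asymmetry requires ¬R••).
So no modal formula (or set of formulas) defines exactly the asymmetric frames.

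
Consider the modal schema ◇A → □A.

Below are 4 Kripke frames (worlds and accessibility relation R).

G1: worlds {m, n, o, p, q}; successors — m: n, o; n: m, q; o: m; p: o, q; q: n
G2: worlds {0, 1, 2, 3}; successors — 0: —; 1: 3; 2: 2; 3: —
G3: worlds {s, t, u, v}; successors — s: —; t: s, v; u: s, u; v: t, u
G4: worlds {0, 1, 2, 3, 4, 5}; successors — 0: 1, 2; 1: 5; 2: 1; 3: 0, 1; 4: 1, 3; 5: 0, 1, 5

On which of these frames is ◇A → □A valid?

Frame correspondent (Sahlqvist): ∀x ∀y ∀z (Rxy ∧ Rxz → y = z) — i.e. partial functionality.
G1: fails — m sees both n and o.
G2: condition met.
G3: fails — t sees both s and v.
G4: fails — 0 sees both 1 and 2.
Valid on: G2.

G2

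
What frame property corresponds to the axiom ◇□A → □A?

This is a form of the 5 axiom.
Its frame correspondent is the Euclidean property — ∀x ∀y ∀z (Rxy ∧ Rxz → Ryz).

the Euclidean property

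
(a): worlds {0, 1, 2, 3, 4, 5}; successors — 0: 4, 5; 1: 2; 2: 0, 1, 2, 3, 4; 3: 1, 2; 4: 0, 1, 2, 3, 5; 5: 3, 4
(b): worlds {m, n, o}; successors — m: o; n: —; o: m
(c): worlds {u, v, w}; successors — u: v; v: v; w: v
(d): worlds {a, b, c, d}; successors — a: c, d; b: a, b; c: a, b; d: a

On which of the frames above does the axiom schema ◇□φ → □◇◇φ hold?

(a), (c)

The schema corresponds to a generalized confluence (Geach) condition: ∀x ∀y ∀z ((xRy ∧ xRz) → ∃w (yRw ∧ zR²w)).
(a): ✓.
(b): fails — mRo, mRo but no w with oRw and oR²w.
(c): ✓.
(d): fails — aRc, aRd but no w with cRw and dR²w.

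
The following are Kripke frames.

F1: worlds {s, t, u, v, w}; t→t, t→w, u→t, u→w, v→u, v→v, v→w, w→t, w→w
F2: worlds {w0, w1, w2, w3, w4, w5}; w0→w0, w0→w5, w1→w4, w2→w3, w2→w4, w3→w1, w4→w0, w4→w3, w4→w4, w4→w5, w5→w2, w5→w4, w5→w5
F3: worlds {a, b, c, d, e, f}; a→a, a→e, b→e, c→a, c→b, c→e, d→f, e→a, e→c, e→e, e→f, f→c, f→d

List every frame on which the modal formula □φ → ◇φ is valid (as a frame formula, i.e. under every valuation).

F2, F3

Frame correspondent (Sahlqvist): ∀x ∃y Rxy — i.e. seriality.
F1: fails — world s has no successor.
F2: satisfies the condition.
F3: satisfies the condition.
Valid on: F2, F3.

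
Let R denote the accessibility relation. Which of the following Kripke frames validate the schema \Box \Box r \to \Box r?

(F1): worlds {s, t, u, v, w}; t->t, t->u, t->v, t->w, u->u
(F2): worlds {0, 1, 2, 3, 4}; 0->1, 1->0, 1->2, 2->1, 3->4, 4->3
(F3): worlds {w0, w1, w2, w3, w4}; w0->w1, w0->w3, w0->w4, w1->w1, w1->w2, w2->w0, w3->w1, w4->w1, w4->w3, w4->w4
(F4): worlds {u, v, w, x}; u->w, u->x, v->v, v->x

(F1)

Frame correspondent (Sahlqvist): \forall x \forall y (Rxy \to \exists z (Rxz \wedge Rzy)) — i.e. density.
(F1): condition met.
(F2): fails — R10 but no z with R1z and Rz0.
(F3): fails — Rw2w0 but no z with Rw2z and Rzw0.
(F4): fails — Ruw but no z with Ruz and Rzw.
Valid on: (F1).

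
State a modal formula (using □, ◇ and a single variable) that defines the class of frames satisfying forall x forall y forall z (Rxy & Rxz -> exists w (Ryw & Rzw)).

The condition is convergence. The .2 schema ◇□q → □◇q defines it.
Suppose ◇□q→□◇q is valid. Take Rxy, Rxz and set V(q)={w : Ryw}. Then □q at y so ◇□q at x, so □◇q at x, so ◇q at z, giving w with Rzw and Ryw.

◇□q → □◇q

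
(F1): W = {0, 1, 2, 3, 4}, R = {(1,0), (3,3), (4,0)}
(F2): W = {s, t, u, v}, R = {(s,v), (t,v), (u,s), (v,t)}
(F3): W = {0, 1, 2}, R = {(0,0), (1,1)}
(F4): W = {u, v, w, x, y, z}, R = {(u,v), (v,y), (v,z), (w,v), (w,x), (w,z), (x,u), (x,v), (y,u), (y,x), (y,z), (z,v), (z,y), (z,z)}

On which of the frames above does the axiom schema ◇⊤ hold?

This is the axiom for seriality; its first-order frame correspondent is ∀x ∃y Rxy.
(F1): fails — world 0 has no successor.
(F2): condition met.
(F3): fails — world 2 has no successor.
(F4): condition met.

(F2), (F4)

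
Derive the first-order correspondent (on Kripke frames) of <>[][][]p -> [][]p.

This is a Sahlqvist (Geach-type) schema ◇^1□^3p → □^2◇^0p.
Minimal-valuation argument: fix x; take any y with xR^1y and any z with xR^2z. Set V(p) to the set of worlds R-reachable from y in exactly 3 steps. Then □^3p holds at y, so the antecedent holds at x; validity forces ◇^0p at z, giving a w with zR^0w and yR^3w.
First-order correspondent: forall x forall y forall z ((xRy & x R^2 z) -> exists w (y R^3 w & z = w)).

forall x forall y forall z ((xRy & x R^2 z) -> exists w (y R^3 w & z = w))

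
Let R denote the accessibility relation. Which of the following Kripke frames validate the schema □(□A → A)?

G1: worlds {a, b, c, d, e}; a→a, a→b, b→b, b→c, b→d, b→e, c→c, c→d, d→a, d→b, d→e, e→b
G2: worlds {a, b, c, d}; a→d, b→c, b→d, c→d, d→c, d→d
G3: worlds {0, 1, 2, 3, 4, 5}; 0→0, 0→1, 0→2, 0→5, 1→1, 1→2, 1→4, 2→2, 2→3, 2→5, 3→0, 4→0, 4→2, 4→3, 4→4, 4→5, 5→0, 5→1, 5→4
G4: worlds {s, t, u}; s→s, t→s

G4

The schema corresponds to shift-reflexivity: ∀x ∀y (Rxy → Ryy).
G1: fails — Rcd but not Rdd.
G2: fails — Rbc but not Rcc.
G3: fails — R25 but not R55.
G4: ✓.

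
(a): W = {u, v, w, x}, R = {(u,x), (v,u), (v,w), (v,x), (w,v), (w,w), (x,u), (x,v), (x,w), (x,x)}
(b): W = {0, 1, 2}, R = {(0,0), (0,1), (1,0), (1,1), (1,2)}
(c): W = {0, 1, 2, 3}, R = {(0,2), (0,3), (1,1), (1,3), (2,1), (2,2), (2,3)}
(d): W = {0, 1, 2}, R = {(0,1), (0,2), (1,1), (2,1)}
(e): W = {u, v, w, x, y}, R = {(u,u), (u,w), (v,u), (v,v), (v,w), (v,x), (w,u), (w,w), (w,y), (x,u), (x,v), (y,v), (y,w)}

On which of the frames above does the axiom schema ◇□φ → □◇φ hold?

(d), (e)

This is the axiom for convergence; its first-order frame correspondent is ∀x ∀y ∀z (Rxy ∧ Rxz → ∃w (Ryw ∧ Rzw)).
(a): fails — Rvw and Rvu but w and u have no common successor.
(b): fails — R10 and R12 but 0 and 2 have no common successor.
(c): fails — R02 and R03 but 2 and 3 have no common successor.
(d): condition met.
(e): condition met.
Valid on: (d), (e).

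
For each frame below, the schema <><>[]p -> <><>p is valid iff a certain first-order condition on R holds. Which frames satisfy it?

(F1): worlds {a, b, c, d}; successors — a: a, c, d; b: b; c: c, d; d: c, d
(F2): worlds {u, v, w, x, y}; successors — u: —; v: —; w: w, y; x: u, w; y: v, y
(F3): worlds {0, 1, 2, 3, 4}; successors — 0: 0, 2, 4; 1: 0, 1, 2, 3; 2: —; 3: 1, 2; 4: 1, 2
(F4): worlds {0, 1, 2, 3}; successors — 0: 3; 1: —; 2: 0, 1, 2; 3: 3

(F1)

The schema corresponds to a generalized confluence (Geach) condition: forall x forall y (x R^2 y -> exists w (yRw & x R^2 w)).
(F1): ✓.
(F2): fails — wR²v but no t with vRt and wR²t.
(F3): fails — 0R²2 but no w with 2Rw and 0R²w.
(F4): fails — 2R²1 but no w with 1Rw and 2R²w.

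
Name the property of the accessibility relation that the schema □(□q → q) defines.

Shift-reflexivity

Suppose □(□q→q) is valid. Take Rxy and set V(q)={w : Ryw}. Then at y, □q holds; since □(□q→q) at x, □q→q at y, so q at y, i.e. Ryy.
The converse is a direct semantic check.
Frame condition: ∀x ∀y (Rxy → Ryy).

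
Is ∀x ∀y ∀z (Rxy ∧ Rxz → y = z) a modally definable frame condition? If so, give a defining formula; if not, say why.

Yes: it is partial functionality, defined by the CD schema ◇r → □r.

Yes — defined by ◇r → □r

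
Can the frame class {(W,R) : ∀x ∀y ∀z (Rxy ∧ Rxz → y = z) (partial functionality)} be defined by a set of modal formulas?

Yes, by ◇r → □r

This is a Sahlqvist condition; the CD axiom ◇r → □r defines it.
Suppose ◇r→□r is valid. Take Rxy, Rxz and set V(r)={y}. Then ◇r at x, so □r at x, so r at z, i.e. z=y.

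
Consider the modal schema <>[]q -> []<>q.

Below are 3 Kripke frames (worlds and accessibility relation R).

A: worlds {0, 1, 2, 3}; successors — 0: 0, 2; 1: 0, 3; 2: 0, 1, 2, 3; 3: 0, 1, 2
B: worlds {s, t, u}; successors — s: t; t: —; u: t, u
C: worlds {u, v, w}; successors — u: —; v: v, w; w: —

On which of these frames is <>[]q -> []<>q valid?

A

Frame correspondent (Sahlqvist): forall x forall y forall z (Rxy & Rxz -> exists w (Ryw & Rzw)) — i.e. convergence.
A: holds.
B: fails — Rst and Rst but t and t have no common successor.
C: fails — Rvv and Rvw but v and w have no common successor.
Valid on: A.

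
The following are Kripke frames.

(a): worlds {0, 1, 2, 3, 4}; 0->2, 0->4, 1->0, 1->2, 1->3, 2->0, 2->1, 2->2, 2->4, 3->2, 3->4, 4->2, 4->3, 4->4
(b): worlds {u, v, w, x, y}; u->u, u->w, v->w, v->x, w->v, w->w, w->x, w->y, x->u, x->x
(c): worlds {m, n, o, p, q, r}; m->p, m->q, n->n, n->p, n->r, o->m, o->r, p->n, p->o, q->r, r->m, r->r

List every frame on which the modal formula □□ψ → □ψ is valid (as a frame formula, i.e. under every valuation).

(b)

This is the axiom for density; its first-order frame correspondent is ∀x ∀y (Rxy → ∃z (Rxz ∧ Rzy)).
(a): fails — R13 but no z with R1z and Rz3.
(b): holds.
(c): fails — Rpo but no z with Rpz and Rzo.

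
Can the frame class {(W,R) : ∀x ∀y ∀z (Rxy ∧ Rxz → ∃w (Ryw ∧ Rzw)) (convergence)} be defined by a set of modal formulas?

Yes: it is convergence, defined by the .2 schema ◇□p → □◇p.
Suppose ◇□p→□◇p is valid. Take Rxy, Rxz and set V(p)={w : Ryw}. Then □p at y so ◇□p at x, so □◇p at x, so ◇p at z, giving w with Rzw and Ryw.

Yes — defined by ◇□p → □◇p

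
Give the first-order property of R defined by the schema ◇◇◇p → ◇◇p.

∀x ∀y (xR³y → ∃w (y = w ∧ xR²w))

This is a Sahlqvist (Geach-type) schema ◇^3□^0p → □^0◇^2p.
Minimal-valuation argument: fix x; take any y with xR^3y and any z with xR^0z. Set V(p) to the set of worlds R-reachable from y in exactly 0 steps. Then □^0p holds at y, so the antecedent holds at x; validity forces ◇^2p at z, giving a w with zR^2w and yR^0w.
First-order correspondent: ∀x ∀y (xR³y → ∃w (y = w ∧ xR²w)).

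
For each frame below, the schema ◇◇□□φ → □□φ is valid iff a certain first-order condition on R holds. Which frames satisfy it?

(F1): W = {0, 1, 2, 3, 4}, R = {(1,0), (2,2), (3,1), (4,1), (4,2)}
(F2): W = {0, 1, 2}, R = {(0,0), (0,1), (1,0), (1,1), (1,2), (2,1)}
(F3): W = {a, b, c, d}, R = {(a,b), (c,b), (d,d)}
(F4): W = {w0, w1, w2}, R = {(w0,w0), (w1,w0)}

The schema corresponds to a generalized confluence (Geach) condition: ∀x ∀y ∀z ((xR²y ∧ xR²z) → ∃w (yR²w ∧ z = w)).
(F1): fails — 3R²0, 3R²0 but no w with 0R²w and 0=w.
(F2): condition met.
(F3): condition met.
(F4): condition met.
Valid on: (F2), (F3), (F4).

(F2), (F3), (F4)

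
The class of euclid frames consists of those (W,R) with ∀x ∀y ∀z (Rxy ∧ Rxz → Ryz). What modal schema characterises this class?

This is the Euclidean property; the standard corresponding axiom is 5: ◇r → □◇r.
Suppose ◇r→□◇r is valid. Take Rxy, Rxz and set V(r)={y}. Then ◇r at x, so □◇r at x, so ◇r at z, so some w with Rzw has r; w=y, i.e. Rzy. By symmetry of the argument, Ryz.

◇r → □◇r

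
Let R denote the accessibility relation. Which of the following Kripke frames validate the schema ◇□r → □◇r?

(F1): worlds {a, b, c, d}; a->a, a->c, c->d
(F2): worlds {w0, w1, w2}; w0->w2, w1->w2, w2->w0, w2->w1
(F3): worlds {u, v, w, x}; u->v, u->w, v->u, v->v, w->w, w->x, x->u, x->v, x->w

(F2)

Frame correspondent (Sahlqvist): ∀x ∀y ∀z (Rxy ∧ Rxz → ∃w (Ryw ∧ Rzw)) — i.e. convergence.
(F1): fails — Raa and Rac but a and c have no common successor.
(F2): ✓.
(F3): fails — Ruv and Ruw but v and w have no common successor.
Valid on: (F2).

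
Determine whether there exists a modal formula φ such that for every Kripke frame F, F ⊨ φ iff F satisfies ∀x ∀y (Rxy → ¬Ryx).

Any modally definable frame class is closed under surjective bounded morphisms.
The 5-cycle (worlds a,b,c,d,e with a→b→c→d→e→a) is asymmetric. Mapping every world to a single reflexive point • is a surjective bounded morphism, and the reflexive point is not asymmetric (R•• but asymmetry requires ¬R••).
So the class is not modally definable.

No — not modally definable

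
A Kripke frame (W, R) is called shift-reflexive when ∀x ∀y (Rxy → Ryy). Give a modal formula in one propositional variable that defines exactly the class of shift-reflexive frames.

This is shift-reflexivity; the standard corresponding axiom is T□: □(□ψ → ψ).
Suppose □(□ψ→ψ) is valid. Take Rxy and set V(ψ)={w : Ryw}. Then at y, □ψ holds; since □(□ψ→ψ) at x, □ψ→ψ at y, so ψ at y, i.e. Ryy.

□(□ψ → ψ)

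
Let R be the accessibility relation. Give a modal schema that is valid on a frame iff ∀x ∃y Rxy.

A defining formula is □q → ◇q (the D axiom).
Suppose □q→◇q is valid. At any x set V(q)=W. Then □q at x, so ◇q at x, so x has a successor.

□q → ◇q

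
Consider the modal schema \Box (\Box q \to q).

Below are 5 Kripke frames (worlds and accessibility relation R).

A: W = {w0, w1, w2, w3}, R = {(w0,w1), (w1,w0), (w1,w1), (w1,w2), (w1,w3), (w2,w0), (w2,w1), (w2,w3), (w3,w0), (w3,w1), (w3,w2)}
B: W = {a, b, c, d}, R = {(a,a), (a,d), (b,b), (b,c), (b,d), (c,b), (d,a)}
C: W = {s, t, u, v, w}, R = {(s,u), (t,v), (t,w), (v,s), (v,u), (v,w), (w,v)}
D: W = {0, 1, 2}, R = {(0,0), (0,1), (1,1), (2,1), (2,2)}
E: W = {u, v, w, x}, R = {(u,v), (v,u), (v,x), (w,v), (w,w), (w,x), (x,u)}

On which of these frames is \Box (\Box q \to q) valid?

The schema corresponds to shift-reflexivity: \forall x \forall y (Rxy \to Ryy).
A: fails — Rw1w2 but not Rw2w2.
B: fails — Rbc but not Rcc.
C: fails — Rtv but not Rvv.
D: ✓.
E: fails — Ruv but not Rvv.
Valid on: D.

D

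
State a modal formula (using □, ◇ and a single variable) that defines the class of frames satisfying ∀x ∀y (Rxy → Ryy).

□(□q → q)

This is shift-reflexivity; the standard corresponding axiom is T□: □(□q → q).
Suppose □(□q→q) is valid. Take Rxy and set V(q)={w : Ryw}. Then at y, □q holds; since □(□q→q) at x, □q→q at y, so q at y, i.e. Ryy.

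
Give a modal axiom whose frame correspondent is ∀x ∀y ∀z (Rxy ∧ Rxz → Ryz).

A defining formula is ◇ψ → □◇ψ (the 5 axiom).
Suppose ◇ψ→□◇ψ is valid. Take Rxy, Rxz and set V(ψ)={y}. Then ◇ψ at x, so □◇ψ at x, so ◇ψ at z, so some w with Rzw has ψ; w=y, i.e. Rzy. By symmetry of the argument, Ryz.

◇ψ → □◇ψ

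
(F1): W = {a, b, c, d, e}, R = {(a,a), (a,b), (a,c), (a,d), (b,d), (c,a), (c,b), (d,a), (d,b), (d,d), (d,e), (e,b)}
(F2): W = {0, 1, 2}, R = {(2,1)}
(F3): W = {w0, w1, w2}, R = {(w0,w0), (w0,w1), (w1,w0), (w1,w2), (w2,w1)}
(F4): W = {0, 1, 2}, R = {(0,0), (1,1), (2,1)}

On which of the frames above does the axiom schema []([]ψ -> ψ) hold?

(F4)

The schema corresponds to shift-reflexivity: forall x forall y (Rxy -> Ryy).
(F1): fails — Rde but not Ree.
(F2): fails — R21 but not R11.
(F3): fails — Rw1w2 but not Rw2w2.
(F4): condition met.
Valid on: (F4).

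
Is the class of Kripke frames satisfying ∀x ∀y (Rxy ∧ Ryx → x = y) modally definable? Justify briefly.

If a class were modally definable it would be closed under surjective bounded morphisms (Goldblatt–Thomason).
The 8-cycle (worlds a,b,c,d,e,f,g,h with a→b→c→d→e→f→g→h→a) is antisymmetric. Sending even-indexed worlds to • and odd-indexed worlds to ∘ is a surjective bounded morphism onto the two-world frame with •↔∘, which is not antisymmetric.
So the class is not modally definable.

Not modally definable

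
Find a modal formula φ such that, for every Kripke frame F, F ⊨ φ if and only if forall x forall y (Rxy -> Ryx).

The condition is symmetry. The B schema s → □◇s defines it.
Suppose s→□◇s is valid. Take Rxy and set V(s)={x}. Then s at x, so □◇s at x, so ◇s at y, so some z with Ryz has s; z=x, i.e. Ryx.

s → □◇s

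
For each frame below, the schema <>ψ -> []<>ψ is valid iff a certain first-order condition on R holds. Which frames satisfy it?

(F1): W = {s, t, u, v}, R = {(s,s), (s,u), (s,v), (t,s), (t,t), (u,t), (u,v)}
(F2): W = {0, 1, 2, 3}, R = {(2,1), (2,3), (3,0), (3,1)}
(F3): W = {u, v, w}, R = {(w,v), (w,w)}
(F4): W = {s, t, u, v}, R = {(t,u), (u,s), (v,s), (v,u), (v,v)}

Frame correspondent (Sahlqvist): forall x forall y forall z (Rxy & Rxz -> Ryz) — i.e. the Euclidean property.
(F1): fails — Rsv and Rsv but not Rvv.
(F2): fails — R23 and R23 but not R33.
(F3): fails — Rwv and Rww but not Rvw.
(F4): fails — Rtu and Rtu but not Ruu.
Valid on no frame.

none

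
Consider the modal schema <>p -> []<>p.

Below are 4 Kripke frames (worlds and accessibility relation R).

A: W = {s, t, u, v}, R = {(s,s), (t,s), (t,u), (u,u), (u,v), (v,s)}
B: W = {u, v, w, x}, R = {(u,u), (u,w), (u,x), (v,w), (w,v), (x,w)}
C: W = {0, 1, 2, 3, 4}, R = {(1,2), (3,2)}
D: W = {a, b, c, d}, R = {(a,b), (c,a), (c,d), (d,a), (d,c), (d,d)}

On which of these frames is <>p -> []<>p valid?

Frame correspondent (Sahlqvist): forall x forall y forall z (Rxy & Rxz -> Ryz) — i.e. the Euclidean property.
A: fails — Rts and Rtu but not Rsu.
B: fails — Ruw and Ruw but not Rww.
C: fails — R12 and R12 but not R22.
D: fails — Rab and Rab but not Rbb.

none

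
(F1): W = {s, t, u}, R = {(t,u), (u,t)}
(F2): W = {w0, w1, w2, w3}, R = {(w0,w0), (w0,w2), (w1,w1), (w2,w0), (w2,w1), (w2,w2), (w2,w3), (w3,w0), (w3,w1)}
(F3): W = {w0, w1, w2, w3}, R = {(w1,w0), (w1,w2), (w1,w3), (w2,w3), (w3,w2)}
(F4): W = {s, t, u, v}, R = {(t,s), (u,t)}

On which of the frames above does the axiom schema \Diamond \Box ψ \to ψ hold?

The schema corresponds to symmetry: \forall x \forall y (Rxy \to Ryx).
(F1): satisfies the condition.
(F2): fails — Rw3w1 but not Rw1w3.
(F3): fails — Rw1w2 but not Rw2w1.
(F4): fails — Rts but not Rst.
Valid on: (F1).

(F1)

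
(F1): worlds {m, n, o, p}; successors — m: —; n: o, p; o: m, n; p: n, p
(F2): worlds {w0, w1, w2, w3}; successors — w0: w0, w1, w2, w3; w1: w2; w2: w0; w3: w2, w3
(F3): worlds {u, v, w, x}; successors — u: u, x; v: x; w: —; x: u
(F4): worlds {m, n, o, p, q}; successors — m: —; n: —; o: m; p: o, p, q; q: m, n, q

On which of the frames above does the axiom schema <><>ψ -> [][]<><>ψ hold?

(F3)

The schema corresponds to a generalized confluence (Geach) condition: forall x forall y forall z ((x R^2 y & x R^2 z) -> exists w (y = w & z R^2 w)).
(F1): fails — nR²m, nR²m but no w with m=w and mR²w.
(F2): fails — w0R²w1, w0R²w1 but no w with w1=w and w1R²w.
(F3): satisfies the condition.
(F4): fails — pR²m, pR²m but no w with m=w and mR²w.
Valid on: (F3).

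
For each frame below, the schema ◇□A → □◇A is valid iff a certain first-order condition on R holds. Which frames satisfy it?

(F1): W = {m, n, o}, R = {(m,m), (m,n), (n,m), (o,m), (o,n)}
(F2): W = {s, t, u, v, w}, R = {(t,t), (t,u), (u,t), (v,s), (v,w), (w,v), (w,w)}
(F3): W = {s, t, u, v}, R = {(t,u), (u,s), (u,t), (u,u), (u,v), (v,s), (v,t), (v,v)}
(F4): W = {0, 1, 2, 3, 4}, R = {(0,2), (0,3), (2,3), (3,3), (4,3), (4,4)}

This is the axiom for convergence; its first-order frame correspondent is ∀x ∀y ∀z (Rxy ∧ Rxz → ∃w (Ryw ∧ Rzw)).
(F1): ✓.
(F2): fails — Rvw and Rvs but w and s have no common successor.
(F3): fails — Ruv and Rut but v and t have no common successor.
(F4): ✓.
Valid on: (F1), (F4).

(F1), (F4)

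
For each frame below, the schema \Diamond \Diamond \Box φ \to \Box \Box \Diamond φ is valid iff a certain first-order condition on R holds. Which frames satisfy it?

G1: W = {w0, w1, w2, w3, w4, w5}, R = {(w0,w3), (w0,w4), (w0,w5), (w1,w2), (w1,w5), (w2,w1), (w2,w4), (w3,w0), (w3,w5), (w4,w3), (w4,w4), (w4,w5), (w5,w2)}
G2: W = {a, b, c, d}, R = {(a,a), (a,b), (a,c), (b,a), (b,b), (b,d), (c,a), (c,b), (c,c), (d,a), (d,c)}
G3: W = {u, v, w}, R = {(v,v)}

G2, G3

This is the axiom for a generalized confluence (Geach) condition; its first-order frame correspondent is \forall x \forall y \forall z ((x R^2 y \wedge x R^2 z) \to \exists w (yRw \wedge zRw)).
G1: fails — w0R²w0, w0R²w5 but no w with w0Rw and w5Rw.
G2: satisfies the condition.
G3: satisfies the condition.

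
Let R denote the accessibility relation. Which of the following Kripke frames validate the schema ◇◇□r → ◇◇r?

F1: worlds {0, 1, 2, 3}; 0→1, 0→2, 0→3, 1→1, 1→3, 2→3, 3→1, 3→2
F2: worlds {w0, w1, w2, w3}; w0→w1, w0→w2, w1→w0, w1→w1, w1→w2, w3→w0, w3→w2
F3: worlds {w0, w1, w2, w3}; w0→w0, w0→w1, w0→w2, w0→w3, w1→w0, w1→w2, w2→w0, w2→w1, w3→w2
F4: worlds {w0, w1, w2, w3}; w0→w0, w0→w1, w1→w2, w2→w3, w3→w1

F3

The schema corresponds to a generalized confluence (Geach) condition: ∀x ∀y (xR²y → ∃w (yRw ∧ xR²w)).
F1: fails — 2R²2 but no w with 2Rw and 2R²w.
F2: fails — w0R²w2 but no w with w2Rw and w0R²w.
F3: holds.
F4: fails — w0R²w2 but no w with w2Rw and w0R²w.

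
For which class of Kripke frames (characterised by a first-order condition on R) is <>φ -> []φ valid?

This schema is the CD axiom.
It corresponds to partial functionality: forall x forall y forall z (Rxy & Rxz -> y = z).

partial functionality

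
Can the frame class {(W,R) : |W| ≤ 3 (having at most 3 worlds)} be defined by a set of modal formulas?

Modal frame validity is preserved under disjoint unions.
Any modal formula valid on each of 4 disjoint one-world frames is valid on their disjoint union (validity is preserved under disjoint unions). Each one-world frame has |W|=1≤3, but the union has |W|=4.
So the class is not modally definable.

Not modally definable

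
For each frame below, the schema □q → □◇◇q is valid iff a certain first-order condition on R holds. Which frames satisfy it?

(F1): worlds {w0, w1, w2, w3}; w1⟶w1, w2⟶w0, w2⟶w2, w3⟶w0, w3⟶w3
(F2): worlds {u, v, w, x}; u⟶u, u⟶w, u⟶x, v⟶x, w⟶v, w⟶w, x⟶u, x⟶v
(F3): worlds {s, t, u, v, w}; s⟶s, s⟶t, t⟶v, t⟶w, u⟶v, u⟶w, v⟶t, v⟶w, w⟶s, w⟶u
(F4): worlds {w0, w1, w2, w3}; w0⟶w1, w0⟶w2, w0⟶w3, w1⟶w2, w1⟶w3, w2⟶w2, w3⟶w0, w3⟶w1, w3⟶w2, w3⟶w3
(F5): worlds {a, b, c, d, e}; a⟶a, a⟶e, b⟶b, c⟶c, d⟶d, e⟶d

Frame correspondent (Sahlqvist): ∀x ∀z (xRz → ∃w (xRw ∧ zR²w)) — i.e. a generalized confluence (Geach) condition.
(F1): fails — w2Rw0 but no w with w2Rw and w0R²w.
(F2): condition met.
(F3): condition met.
(F4): condition met.
(F5): fails — aRe but no w with aRw and eR²w.
Valid on: (F2), (F3), (F4).

(F2), (F3), (F4)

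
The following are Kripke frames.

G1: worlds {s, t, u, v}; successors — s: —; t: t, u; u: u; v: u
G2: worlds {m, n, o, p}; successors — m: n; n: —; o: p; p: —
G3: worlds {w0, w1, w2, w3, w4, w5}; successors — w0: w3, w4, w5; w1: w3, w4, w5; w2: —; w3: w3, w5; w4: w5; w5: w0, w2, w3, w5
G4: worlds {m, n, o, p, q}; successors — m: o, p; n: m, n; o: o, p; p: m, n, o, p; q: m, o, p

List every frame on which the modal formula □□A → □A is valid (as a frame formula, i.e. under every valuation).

G1, G4

This is the axiom for density; its first-order frame correspondent is ∀x ∀y (Rxy → ∃z (Rxz ∧ Rzy)).
G1: ✓.
G2: fails — Rop but no z with Roz and Rzp.
G3: fails — Rw0w4 but no z with Rw0z and Rzw4.
G4: ✓.
Valid on: G1, G4.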